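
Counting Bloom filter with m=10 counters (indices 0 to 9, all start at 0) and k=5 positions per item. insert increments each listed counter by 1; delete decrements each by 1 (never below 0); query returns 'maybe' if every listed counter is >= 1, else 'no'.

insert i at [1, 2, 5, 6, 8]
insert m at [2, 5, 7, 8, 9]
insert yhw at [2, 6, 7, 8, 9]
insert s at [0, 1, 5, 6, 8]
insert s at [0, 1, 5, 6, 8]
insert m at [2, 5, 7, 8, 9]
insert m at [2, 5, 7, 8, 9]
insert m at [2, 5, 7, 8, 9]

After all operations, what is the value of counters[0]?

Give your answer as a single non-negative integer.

Answer: 2

Derivation:
Step 1: insert i at [1, 2, 5, 6, 8] -> counters=[0,1,1,0,0,1,1,0,1,0]
Step 2: insert m at [2, 5, 7, 8, 9] -> counters=[0,1,2,0,0,2,1,1,2,1]
Step 3: insert yhw at [2, 6, 7, 8, 9] -> counters=[0,1,3,0,0,2,2,2,3,2]
Step 4: insert s at [0, 1, 5, 6, 8] -> counters=[1,2,3,0,0,3,3,2,4,2]
Step 5: insert s at [0, 1, 5, 6, 8] -> counters=[2,3,3,0,0,4,4,2,5,2]
Step 6: insert m at [2, 5, 7, 8, 9] -> counters=[2,3,4,0,0,5,4,3,6,3]
Step 7: insert m at [2, 5, 7, 8, 9] -> counters=[2,3,5,0,0,6,4,4,7,4]
Step 8: insert m at [2, 5, 7, 8, 9] -> counters=[2,3,6,0,0,7,4,5,8,5]
Final counters=[2,3,6,0,0,7,4,5,8,5] -> counters[0]=2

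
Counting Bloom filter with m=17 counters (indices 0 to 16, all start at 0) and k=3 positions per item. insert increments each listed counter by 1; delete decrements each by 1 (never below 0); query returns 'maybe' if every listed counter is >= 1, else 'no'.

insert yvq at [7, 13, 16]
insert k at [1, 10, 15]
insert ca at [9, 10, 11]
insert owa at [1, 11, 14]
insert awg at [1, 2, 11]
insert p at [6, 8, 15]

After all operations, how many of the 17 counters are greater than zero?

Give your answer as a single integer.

Answer: 12

Derivation:
Step 1: insert yvq at [7, 13, 16] -> counters=[0,0,0,0,0,0,0,1,0,0,0,0,0,1,0,0,1]
Step 2: insert k at [1, 10, 15] -> counters=[0,1,0,0,0,0,0,1,0,0,1,0,0,1,0,1,1]
Step 3: insert ca at [9, 10, 11] -> counters=[0,1,0,0,0,0,0,1,0,1,2,1,0,1,0,1,1]
Step 4: insert owa at [1, 11, 14] -> counters=[0,2,0,0,0,0,0,1,0,1,2,2,0,1,1,1,1]
Step 5: insert awg at [1, 2, 11] -> counters=[0,3,1,0,0,0,0,1,0,1,2,3,0,1,1,1,1]
Step 6: insert p at [6, 8, 15] -> counters=[0,3,1,0,0,0,1,1,1,1,2,3,0,1,1,2,1]
Final counters=[0,3,1,0,0,0,1,1,1,1,2,3,0,1,1,2,1] -> 12 nonzero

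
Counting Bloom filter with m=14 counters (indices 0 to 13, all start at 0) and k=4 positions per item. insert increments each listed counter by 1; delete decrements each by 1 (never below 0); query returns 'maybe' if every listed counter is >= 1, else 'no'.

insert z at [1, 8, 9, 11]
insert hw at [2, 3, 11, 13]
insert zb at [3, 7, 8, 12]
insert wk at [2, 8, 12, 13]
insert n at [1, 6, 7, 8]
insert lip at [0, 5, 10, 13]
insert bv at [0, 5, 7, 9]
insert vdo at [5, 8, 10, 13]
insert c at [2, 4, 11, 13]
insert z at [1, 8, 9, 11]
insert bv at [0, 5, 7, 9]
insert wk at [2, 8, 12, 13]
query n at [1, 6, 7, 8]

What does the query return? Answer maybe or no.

Answer: maybe

Derivation:
Step 1: insert z at [1, 8, 9, 11] -> counters=[0,1,0,0,0,0,0,0,1,1,0,1,0,0]
Step 2: insert hw at [2, 3, 11, 13] -> counters=[0,1,1,1,0,0,0,0,1,1,0,2,0,1]
Step 3: insert zb at [3, 7, 8, 12] -> counters=[0,1,1,2,0,0,0,1,2,1,0,2,1,1]
Step 4: insert wk at [2, 8, 12, 13] -> counters=[0,1,2,2,0,0,0,1,3,1,0,2,2,2]
Step 5: insert n at [1, 6, 7, 8] -> counters=[0,2,2,2,0,0,1,2,4,1,0,2,2,2]
Step 6: insert lip at [0, 5, 10, 13] -> counters=[1,2,2,2,0,1,1,2,4,1,1,2,2,3]
Step 7: insert bv at [0, 5, 7, 9] -> counters=[2,2,2,2,0,2,1,3,4,2,1,2,2,3]
Step 8: insert vdo at [5, 8, 10, 13] -> counters=[2,2,2,2,0,3,1,3,5,2,2,2,2,4]
Step 9: insert c at [2, 4, 11, 13] -> counters=[2,2,3,2,1,3,1,3,5,2,2,3,2,5]
Step 10: insert z at [1, 8, 9, 11] -> counters=[2,3,3,2,1,3,1,3,6,3,2,4,2,5]
Step 11: insert bv at [0, 5, 7, 9] -> counters=[3,3,3,2,1,4,1,4,6,4,2,4,2,5]
Step 12: insert wk at [2, 8, 12, 13] -> counters=[3,3,4,2,1,4,1,4,7,4,2,4,3,6]
Query n: check counters[1]=3 counters[6]=1 counters[7]=4 counters[8]=7 -> maybe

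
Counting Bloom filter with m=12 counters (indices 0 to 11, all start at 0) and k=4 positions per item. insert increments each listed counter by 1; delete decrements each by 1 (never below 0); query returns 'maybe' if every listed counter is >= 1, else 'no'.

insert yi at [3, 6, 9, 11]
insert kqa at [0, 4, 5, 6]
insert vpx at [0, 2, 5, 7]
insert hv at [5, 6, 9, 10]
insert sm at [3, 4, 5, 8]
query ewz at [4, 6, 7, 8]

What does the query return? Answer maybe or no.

Step 1: insert yi at [3, 6, 9, 11] -> counters=[0,0,0,1,0,0,1,0,0,1,0,1]
Step 2: insert kqa at [0, 4, 5, 6] -> counters=[1,0,0,1,1,1,2,0,0,1,0,1]
Step 3: insert vpx at [0, 2, 5, 7] -> counters=[2,0,1,1,1,2,2,1,0,1,0,1]
Step 4: insert hv at [5, 6, 9, 10] -> counters=[2,0,1,1,1,3,3,1,0,2,1,1]
Step 5: insert sm at [3, 4, 5, 8] -> counters=[2,0,1,2,2,4,3,1,1,2,1,1]
Query ewz: check counters[4]=2 counters[6]=3 counters[7]=1 counters[8]=1 -> maybe

Answer: maybe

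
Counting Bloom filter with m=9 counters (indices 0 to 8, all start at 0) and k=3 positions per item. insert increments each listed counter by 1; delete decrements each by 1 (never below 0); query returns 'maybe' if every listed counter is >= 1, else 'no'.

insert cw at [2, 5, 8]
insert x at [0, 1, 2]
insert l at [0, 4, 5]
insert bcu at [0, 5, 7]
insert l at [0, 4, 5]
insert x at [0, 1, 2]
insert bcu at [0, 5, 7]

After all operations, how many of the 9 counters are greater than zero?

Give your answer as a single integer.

Step 1: insert cw at [2, 5, 8] -> counters=[0,0,1,0,0,1,0,0,1]
Step 2: insert x at [0, 1, 2] -> counters=[1,1,2,0,0,1,0,0,1]
Step 3: insert l at [0, 4, 5] -> counters=[2,1,2,0,1,2,0,0,1]
Step 4: insert bcu at [0, 5, 7] -> counters=[3,1,2,0,1,3,0,1,1]
Step 5: insert l at [0, 4, 5] -> counters=[4,1,2,0,2,4,0,1,1]
Step 6: insert x at [0, 1, 2] -> counters=[5,2,3,0,2,4,0,1,1]
Step 7: insert bcu at [0, 5, 7] -> counters=[6,2,3,0,2,5,0,2,1]
Final counters=[6,2,3,0,2,5,0,2,1] -> 7 nonzero

Answer: 7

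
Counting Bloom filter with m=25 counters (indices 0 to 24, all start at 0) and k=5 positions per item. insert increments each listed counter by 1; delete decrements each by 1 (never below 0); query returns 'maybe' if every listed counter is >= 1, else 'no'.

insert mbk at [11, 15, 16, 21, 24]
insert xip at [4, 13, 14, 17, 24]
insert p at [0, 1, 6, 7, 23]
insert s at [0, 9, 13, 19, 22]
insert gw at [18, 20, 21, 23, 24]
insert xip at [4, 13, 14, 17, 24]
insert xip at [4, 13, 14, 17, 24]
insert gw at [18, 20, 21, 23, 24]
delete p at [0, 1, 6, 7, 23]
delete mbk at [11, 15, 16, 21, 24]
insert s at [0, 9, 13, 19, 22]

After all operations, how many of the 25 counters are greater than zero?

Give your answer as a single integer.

Answer: 13

Derivation:
Step 1: insert mbk at [11, 15, 16, 21, 24] -> counters=[0,0,0,0,0,0,0,0,0,0,0,1,0,0,0,1,1,0,0,0,0,1,0,0,1]
Step 2: insert xip at [4, 13, 14, 17, 24] -> counters=[0,0,0,0,1,0,0,0,0,0,0,1,0,1,1,1,1,1,0,0,0,1,0,0,2]
Step 3: insert p at [0, 1, 6, 7, 23] -> counters=[1,1,0,0,1,0,1,1,0,0,0,1,0,1,1,1,1,1,0,0,0,1,0,1,2]
Step 4: insert s at [0, 9, 13, 19, 22] -> counters=[2,1,0,0,1,0,1,1,0,1,0,1,0,2,1,1,1,1,0,1,0,1,1,1,2]
Step 5: insert gw at [18, 20, 21, 23, 24] -> counters=[2,1,0,0,1,0,1,1,0,1,0,1,0,2,1,1,1,1,1,1,1,2,1,2,3]
Step 6: insert xip at [4, 13, 14, 17, 24] -> counters=[2,1,0,0,2,0,1,1,0,1,0,1,0,3,2,1,1,2,1,1,1,2,1,2,4]
Step 7: insert xip at [4, 13, 14, 17, 24] -> counters=[2,1,0,0,3,0,1,1,0,1,0,1,0,4,3,1,1,3,1,1,1,2,1,2,5]
Step 8: insert gw at [18, 20, 21, 23, 24] -> counters=[2,1,0,0,3,0,1,1,0,1,0,1,0,4,3,1,1,3,2,1,2,3,1,3,6]
Step 9: delete p at [0, 1, 6, 7, 23] -> counters=[1,0,0,0,3,0,0,0,0,1,0,1,0,4,3,1,1,3,2,1,2,3,1,2,6]
Step 10: delete mbk at [11, 15, 16, 21, 24] -> counters=[1,0,0,0,3,0,0,0,0,1,0,0,0,4,3,0,0,3,2,1,2,2,1,2,5]
Step 11: insert s at [0, 9, 13, 19, 22] -> counters=[2,0,0,0,3,0,0,0,0,2,0,0,0,5,3,0,0,3,2,2,2,2,2,2,5]
Final counters=[2,0,0,0,3,0,0,0,0,2,0,0,0,5,3,0,0,3,2,2,2,2,2,2,5] -> 13 nonzero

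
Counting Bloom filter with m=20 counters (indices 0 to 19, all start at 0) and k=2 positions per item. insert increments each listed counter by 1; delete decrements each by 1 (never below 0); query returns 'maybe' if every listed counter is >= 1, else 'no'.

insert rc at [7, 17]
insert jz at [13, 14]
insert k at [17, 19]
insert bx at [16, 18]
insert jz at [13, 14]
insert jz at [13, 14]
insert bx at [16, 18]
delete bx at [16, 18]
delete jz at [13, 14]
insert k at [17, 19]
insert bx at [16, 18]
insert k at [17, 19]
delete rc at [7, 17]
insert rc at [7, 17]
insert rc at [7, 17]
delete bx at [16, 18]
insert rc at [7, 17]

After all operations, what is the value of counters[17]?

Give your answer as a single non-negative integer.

Step 1: insert rc at [7, 17] -> counters=[0,0,0,0,0,0,0,1,0,0,0,0,0,0,0,0,0,1,0,0]
Step 2: insert jz at [13, 14] -> counters=[0,0,0,0,0,0,0,1,0,0,0,0,0,1,1,0,0,1,0,0]
Step 3: insert k at [17, 19] -> counters=[0,0,0,0,0,0,0,1,0,0,0,0,0,1,1,0,0,2,0,1]
Step 4: insert bx at [16, 18] -> counters=[0,0,0,0,0,0,0,1,0,0,0,0,0,1,1,0,1,2,1,1]
Step 5: insert jz at [13, 14] -> counters=[0,0,0,0,0,0,0,1,0,0,0,0,0,2,2,0,1,2,1,1]
Step 6: insert jz at [13, 14] -> counters=[0,0,0,0,0,0,0,1,0,0,0,0,0,3,3,0,1,2,1,1]
Step 7: insert bx at [16, 18] -> counters=[0,0,0,0,0,0,0,1,0,0,0,0,0,3,3,0,2,2,2,1]
Step 8: delete bx at [16, 18] -> counters=[0,0,0,0,0,0,0,1,0,0,0,0,0,3,3,0,1,2,1,1]
Step 9: delete jz at [13, 14] -> counters=[0,0,0,0,0,0,0,1,0,0,0,0,0,2,2,0,1,2,1,1]
Step 10: insert k at [17, 19] -> counters=[0,0,0,0,0,0,0,1,0,0,0,0,0,2,2,0,1,3,1,2]
Step 11: insert bx at [16, 18] -> counters=[0,0,0,0,0,0,0,1,0,0,0,0,0,2,2,0,2,3,2,2]
Step 12: insert k at [17, 19] -> counters=[0,0,0,0,0,0,0,1,0,0,0,0,0,2,2,0,2,4,2,3]
Step 13: delete rc at [7, 17] -> counters=[0,0,0,0,0,0,0,0,0,0,0,0,0,2,2,0,2,3,2,3]
Step 14: insert rc at [7, 17] -> counters=[0,0,0,0,0,0,0,1,0,0,0,0,0,2,2,0,2,4,2,3]
Step 15: insert rc at [7, 17] -> counters=[0,0,0,0,0,0,0,2,0,0,0,0,0,2,2,0,2,5,2,3]
Step 16: delete bx at [16, 18] -> counters=[0,0,0,0,0,0,0,2,0,0,0,0,0,2,2,0,1,5,1,3]
Step 17: insert rc at [7, 17] -> counters=[0,0,0,0,0,0,0,3,0,0,0,0,0,2,2,0,1,6,1,3]
Final counters=[0,0,0,0,0,0,0,3,0,0,0,0,0,2,2,0,1,6,1,3] -> counters[17]=6

Answer: 6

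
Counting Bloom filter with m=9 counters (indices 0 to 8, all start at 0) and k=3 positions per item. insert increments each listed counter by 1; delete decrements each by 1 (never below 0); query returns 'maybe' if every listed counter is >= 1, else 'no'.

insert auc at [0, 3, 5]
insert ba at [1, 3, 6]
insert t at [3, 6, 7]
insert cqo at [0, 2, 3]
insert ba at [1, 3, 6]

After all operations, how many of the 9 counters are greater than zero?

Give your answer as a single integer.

Step 1: insert auc at [0, 3, 5] -> counters=[1,0,0,1,0,1,0,0,0]
Step 2: insert ba at [1, 3, 6] -> counters=[1,1,0,2,0,1,1,0,0]
Step 3: insert t at [3, 6, 7] -> counters=[1,1,0,3,0,1,2,1,0]
Step 4: insert cqo at [0, 2, 3] -> counters=[2,1,1,4,0,1,2,1,0]
Step 5: insert ba at [1, 3, 6] -> counters=[2,2,1,5,0,1,3,1,0]
Final counters=[2,2,1,5,0,1,3,1,0] -> 7 nonzero

Answer: 7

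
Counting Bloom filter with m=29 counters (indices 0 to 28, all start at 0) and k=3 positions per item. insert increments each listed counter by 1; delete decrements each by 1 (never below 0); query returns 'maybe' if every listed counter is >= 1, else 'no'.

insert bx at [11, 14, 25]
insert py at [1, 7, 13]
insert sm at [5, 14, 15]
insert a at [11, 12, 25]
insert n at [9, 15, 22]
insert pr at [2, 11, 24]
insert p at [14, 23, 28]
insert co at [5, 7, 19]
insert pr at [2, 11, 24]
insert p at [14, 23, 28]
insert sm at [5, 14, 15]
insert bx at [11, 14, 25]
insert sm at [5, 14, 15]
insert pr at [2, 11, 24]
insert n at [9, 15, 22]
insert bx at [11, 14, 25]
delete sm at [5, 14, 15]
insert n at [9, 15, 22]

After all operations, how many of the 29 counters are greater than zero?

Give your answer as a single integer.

Answer: 16

Derivation:
Step 1: insert bx at [11, 14, 25] -> counters=[0,0,0,0,0,0,0,0,0,0,0,1,0,0,1,0,0,0,0,0,0,0,0,0,0,1,0,0,0]
Step 2: insert py at [1, 7, 13] -> counters=[0,1,0,0,0,0,0,1,0,0,0,1,0,1,1,0,0,0,0,0,0,0,0,0,0,1,0,0,0]
Step 3: insert sm at [5, 14, 15] -> counters=[0,1,0,0,0,1,0,1,0,0,0,1,0,1,2,1,0,0,0,0,0,0,0,0,0,1,0,0,0]
Step 4: insert a at [11, 12, 25] -> counters=[0,1,0,0,0,1,0,1,0,0,0,2,1,1,2,1,0,0,0,0,0,0,0,0,0,2,0,0,0]
Step 5: insert n at [9, 15, 22] -> counters=[0,1,0,0,0,1,0,1,0,1,0,2,1,1,2,2,0,0,0,0,0,0,1,0,0,2,0,0,0]
Step 6: insert pr at [2, 11, 24] -> counters=[0,1,1,0,0,1,0,1,0,1,0,3,1,1,2,2,0,0,0,0,0,0,1,0,1,2,0,0,0]
Step 7: insert p at [14, 23, 28] -> counters=[0,1,1,0,0,1,0,1,0,1,0,3,1,1,3,2,0,0,0,0,0,0,1,1,1,2,0,0,1]
Step 8: insert co at [5, 7, 19] -> counters=[0,1,1,0,0,2,0,2,0,1,0,3,1,1,3,2,0,0,0,1,0,0,1,1,1,2,0,0,1]
Step 9: insert pr at [2, 11, 24] -> counters=[0,1,2,0,0,2,0,2,0,1,0,4,1,1,3,2,0,0,0,1,0,0,1,1,2,2,0,0,1]
Step 10: insert p at [14, 23, 28] -> counters=[0,1,2,0,0,2,0,2,0,1,0,4,1,1,4,2,0,0,0,1,0,0,1,2,2,2,0,0,2]
Step 11: insert sm at [5, 14, 15] -> counters=[0,1,2,0,0,3,0,2,0,1,0,4,1,1,5,3,0,0,0,1,0,0,1,2,2,2,0,0,2]
Step 12: insert bx at [11, 14, 25] -> counters=[0,1,2,0,0,3,0,2,0,1,0,5,1,1,6,3,0,0,0,1,0,0,1,2,2,3,0,0,2]
Step 13: insert sm at [5, 14, 15] -> counters=[0,1,2,0,0,4,0,2,0,1,0,5,1,1,7,4,0,0,0,1,0,0,1,2,2,3,0,0,2]
Step 14: insert pr at [2, 11, 24] -> counters=[0,1,3,0,0,4,0,2,0,1,0,6,1,1,7,4,0,0,0,1,0,0,1,2,3,3,0,0,2]
Step 15: insert n at [9, 15, 22] -> counters=[0,1,3,0,0,4,0,2,0,2,0,6,1,1,7,5,0,0,0,1,0,0,2,2,3,3,0,0,2]
Step 16: insert bx at [11, 14, 25] -> counters=[0,1,3,0,0,4,0,2,0,2,0,7,1,1,8,5,0,0,0,1,0,0,2,2,3,4,0,0,2]
Step 17: delete sm at [5, 14, 15] -> counters=[0,1,3,0,0,3,0,2,0,2,0,7,1,1,7,4,0,0,0,1,0,0,2,2,3,4,0,0,2]
Step 18: insert n at [9, 15, 22] -> counters=[0,1,3,0,0,3,0,2,0,3,0,7,1,1,7,5,0,0,0,1,0,0,3,2,3,4,0,0,2]
Final counters=[0,1,3,0,0,3,0,2,0,3,0,7,1,1,7,5,0,0,0,1,0,0,3,2,3,4,0,0,2] -> 16 nonzero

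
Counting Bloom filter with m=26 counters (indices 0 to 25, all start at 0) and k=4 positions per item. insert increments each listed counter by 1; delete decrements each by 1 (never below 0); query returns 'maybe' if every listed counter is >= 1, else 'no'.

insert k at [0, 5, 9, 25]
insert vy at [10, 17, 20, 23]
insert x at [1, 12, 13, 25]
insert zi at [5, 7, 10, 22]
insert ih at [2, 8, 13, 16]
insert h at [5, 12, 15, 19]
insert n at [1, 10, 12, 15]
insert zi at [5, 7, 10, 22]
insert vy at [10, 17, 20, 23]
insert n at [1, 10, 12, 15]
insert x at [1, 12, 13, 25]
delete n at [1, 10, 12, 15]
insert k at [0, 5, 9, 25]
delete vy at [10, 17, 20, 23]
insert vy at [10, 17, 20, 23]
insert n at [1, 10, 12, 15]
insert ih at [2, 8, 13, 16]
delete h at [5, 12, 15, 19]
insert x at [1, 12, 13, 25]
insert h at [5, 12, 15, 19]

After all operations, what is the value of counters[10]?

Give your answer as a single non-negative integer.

Answer: 6

Derivation:
Step 1: insert k at [0, 5, 9, 25] -> counters=[1,0,0,0,0,1,0,0,0,1,0,0,0,0,0,0,0,0,0,0,0,0,0,0,0,1]
Step 2: insert vy at [10, 17, 20, 23] -> counters=[1,0,0,0,0,1,0,0,0,1,1,0,0,0,0,0,0,1,0,0,1,0,0,1,0,1]
Step 3: insert x at [1, 12, 13, 25] -> counters=[1,1,0,0,0,1,0,0,0,1,1,0,1,1,0,0,0,1,0,0,1,0,0,1,0,2]
Step 4: insert zi at [5, 7, 10, 22] -> counters=[1,1,0,0,0,2,0,1,0,1,2,0,1,1,0,0,0,1,0,0,1,0,1,1,0,2]
Step 5: insert ih at [2, 8, 13, 16] -> counters=[1,1,1,0,0,2,0,1,1,1,2,0,1,2,0,0,1,1,0,0,1,0,1,1,0,2]
Step 6: insert h at [5, 12, 15, 19] -> counters=[1,1,1,0,0,3,0,1,1,1,2,0,2,2,0,1,1,1,0,1,1,0,1,1,0,2]
Step 7: insert n at [1, 10, 12, 15] -> counters=[1,2,1,0,0,3,0,1,1,1,3,0,3,2,0,2,1,1,0,1,1,0,1,1,0,2]
Step 8: insert zi at [5, 7, 10, 22] -> counters=[1,2,1,0,0,4,0,2,1,1,4,0,3,2,0,2,1,1,0,1,1,0,2,1,0,2]
Step 9: insert vy at [10, 17, 20, 23] -> counters=[1,2,1,0,0,4,0,2,1,1,5,0,3,2,0,2,1,2,0,1,2,0,2,2,0,2]
Step 10: insert n at [1, 10, 12, 15] -> counters=[1,3,1,0,0,4,0,2,1,1,6,0,4,2,0,3,1,2,0,1,2,0,2,2,0,2]
Step 11: insert x at [1, 12, 13, 25] -> counters=[1,4,1,0,0,4,0,2,1,1,6,0,5,3,0,3,1,2,0,1,2,0,2,2,0,3]
Step 12: delete n at [1, 10, 12, 15] -> counters=[1,3,1,0,0,4,0,2,1,1,5,0,4,3,0,2,1,2,0,1,2,0,2,2,0,3]
Step 13: insert k at [0, 5, 9, 25] -> counters=[2,3,1,0,0,5,0,2,1,2,5,0,4,3,0,2,1,2,0,1,2,0,2,2,0,4]
Step 14: delete vy at [10, 17, 20, 23] -> counters=[2,3,1,0,0,5,0,2,1,2,4,0,4,3,0,2,1,1,0,1,1,0,2,1,0,4]
Step 15: insert vy at [10, 17, 20, 23] -> counters=[2,3,1,0,0,5,0,2,1,2,5,0,4,3,0,2,1,2,0,1,2,0,2,2,0,4]
Step 16: insert n at [1, 10, 12, 15] -> counters=[2,4,1,0,0,5,0,2,1,2,6,0,5,3,0,3,1,2,0,1,2,0,2,2,0,4]
Step 17: insert ih at [2, 8, 13, 16] -> counters=[2,4,2,0,0,5,0,2,2,2,6,0,5,4,0,3,2,2,0,1,2,0,2,2,0,4]
Step 18: delete h at [5, 12, 15, 19] -> counters=[2,4,2,0,0,4,0,2,2,2,6,0,4,4,0,2,2,2,0,0,2,0,2,2,0,4]
Step 19: insert x at [1, 12, 13, 25] -> counters=[2,5,2,0,0,4,0,2,2,2,6,0,5,5,0,2,2,2,0,0,2,0,2,2,0,5]
Step 20: insert h at [5, 12, 15, 19] -> counters=[2,5,2,0,0,5,0,2,2,2,6,0,6,5,0,3,2,2,0,1,2,0,2,2,0,5]
Final counters=[2,5,2,0,0,5,0,2,2,2,6,0,6,5,0,3,2,2,0,1,2,0,2,2,0,5] -> counters[10]=6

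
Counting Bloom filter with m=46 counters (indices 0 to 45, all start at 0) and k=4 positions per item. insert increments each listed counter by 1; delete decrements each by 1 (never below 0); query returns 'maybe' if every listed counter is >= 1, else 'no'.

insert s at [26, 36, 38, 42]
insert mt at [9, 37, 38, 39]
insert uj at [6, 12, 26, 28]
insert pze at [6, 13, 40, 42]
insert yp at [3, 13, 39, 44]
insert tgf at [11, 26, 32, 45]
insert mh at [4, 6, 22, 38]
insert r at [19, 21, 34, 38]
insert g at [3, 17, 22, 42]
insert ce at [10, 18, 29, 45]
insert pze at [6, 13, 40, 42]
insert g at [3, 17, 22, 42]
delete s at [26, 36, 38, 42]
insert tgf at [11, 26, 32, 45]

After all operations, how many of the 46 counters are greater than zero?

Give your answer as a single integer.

Answer: 25

Derivation:
Step 1: insert s at [26, 36, 38, 42] -> counters=[0,0,0,0,0,0,0,0,0,0,0,0,0,0,0,0,0,0,0,0,0,0,0,0,0,0,1,0,0,0,0,0,0,0,0,0,1,0,1,0,0,0,1,0,0,0]
Step 2: insert mt at [9, 37, 38, 39] -> counters=[0,0,0,0,0,0,0,0,0,1,0,0,0,0,0,0,0,0,0,0,0,0,0,0,0,0,1,0,0,0,0,0,0,0,0,0,1,1,2,1,0,0,1,0,0,0]
Step 3: insert uj at [6, 12, 26, 28] -> counters=[0,0,0,0,0,0,1,0,0,1,0,0,1,0,0,0,0,0,0,0,0,0,0,0,0,0,2,0,1,0,0,0,0,0,0,0,1,1,2,1,0,0,1,0,0,0]
Step 4: insert pze at [6, 13, 40, 42] -> counters=[0,0,0,0,0,0,2,0,0,1,0,0,1,1,0,0,0,0,0,0,0,0,0,0,0,0,2,0,1,0,0,0,0,0,0,0,1,1,2,1,1,0,2,0,0,0]
Step 5: insert yp at [3, 13, 39, 44] -> counters=[0,0,0,1,0,0,2,0,0,1,0,0,1,2,0,0,0,0,0,0,0,0,0,0,0,0,2,0,1,0,0,0,0,0,0,0,1,1,2,2,1,0,2,0,1,0]
Step 6: insert tgf at [11, 26, 32, 45] -> counters=[0,0,0,1,0,0,2,0,0,1,0,1,1,2,0,0,0,0,0,0,0,0,0,0,0,0,3,0,1,0,0,0,1,0,0,0,1,1,2,2,1,0,2,0,1,1]
Step 7: insert mh at [4, 6, 22, 38] -> counters=[0,0,0,1,1,0,3,0,0,1,0,1,1,2,0,0,0,0,0,0,0,0,1,0,0,0,3,0,1,0,0,0,1,0,0,0,1,1,3,2,1,0,2,0,1,1]
Step 8: insert r at [19, 21, 34, 38] -> counters=[0,0,0,1,1,0,3,0,0,1,0,1,1,2,0,0,0,0,0,1,0,1,1,0,0,0,3,0,1,0,0,0,1,0,1,0,1,1,4,2,1,0,2,0,1,1]
Step 9: insert g at [3, 17, 22, 42] -> counters=[0,0,0,2,1,0,3,0,0,1,0,1,1,2,0,0,0,1,0,1,0,1,2,0,0,0,3,0,1,0,0,0,1,0,1,0,1,1,4,2,1,0,3,0,1,1]
Step 10: insert ce at [10, 18, 29, 45] -> counters=[0,0,0,2,1,0,3,0,0,1,1,1,1,2,0,0,0,1,1,1,0,1,2,0,0,0,3,0,1,1,0,0,1,0,1,0,1,1,4,2,1,0,3,0,1,2]
Step 11: insert pze at [6, 13, 40, 42] -> counters=[0,0,0,2,1,0,4,0,0,1,1,1,1,3,0,0,0,1,1,1,0,1,2,0,0,0,3,0,1,1,0,0,1,0,1,0,1,1,4,2,2,0,4,0,1,2]
Step 12: insert g at [3, 17, 22, 42] -> counters=[0,0,0,3,1,0,4,0,0,1,1,1,1,3,0,0,0,2,1,1,0,1,3,0,0,0,3,0,1,1,0,0,1,0,1,0,1,1,4,2,2,0,5,0,1,2]
Step 13: delete s at [26, 36, 38, 42] -> counters=[0,0,0,3,1,0,4,0,0,1,1,1,1,3,0,0,0,2,1,1,0,1,3,0,0,0,2,0,1,1,0,0,1,0,1,0,0,1,3,2,2,0,4,0,1,2]
Step 14: insert tgf at [11, 26, 32, 45] -> counters=[0,0,0,3,1,0,4,0,0,1,1,2,1,3,0,0,0,2,1,1,0,1,3,0,0,0,3,0,1,1,0,0,2,0,1,0,0,1,3,2,2,0,4,0,1,3]
Final counters=[0,0,0,3,1,0,4,0,0,1,1,2,1,3,0,0,0,2,1,1,0,1,3,0,0,0,3,0,1,1,0,0,2,0,1,0,0,1,3,2,2,0,4,0,1,3] -> 25 nonzero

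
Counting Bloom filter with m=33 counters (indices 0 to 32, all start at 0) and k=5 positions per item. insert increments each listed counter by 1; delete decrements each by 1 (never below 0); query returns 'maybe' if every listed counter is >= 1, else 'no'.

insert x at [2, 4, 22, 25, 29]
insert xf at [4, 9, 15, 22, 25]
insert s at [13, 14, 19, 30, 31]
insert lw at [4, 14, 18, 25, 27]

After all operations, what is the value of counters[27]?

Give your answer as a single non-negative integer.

Answer: 1

Derivation:
Step 1: insert x at [2, 4, 22, 25, 29] -> counters=[0,0,1,0,1,0,0,0,0,0,0,0,0,0,0,0,0,0,0,0,0,0,1,0,0,1,0,0,0,1,0,0,0]
Step 2: insert xf at [4, 9, 15, 22, 25] -> counters=[0,0,1,0,2,0,0,0,0,1,0,0,0,0,0,1,0,0,0,0,0,0,2,0,0,2,0,0,0,1,0,0,0]
Step 3: insert s at [13, 14, 19, 30, 31] -> counters=[0,0,1,0,2,0,0,0,0,1,0,0,0,1,1,1,0,0,0,1,0,0,2,0,0,2,0,0,0,1,1,1,0]
Step 4: insert lw at [4, 14, 18, 25, 27] -> counters=[0,0,1,0,3,0,0,0,0,1,0,0,0,1,2,1,0,0,1,1,0,0,2,0,0,3,0,1,0,1,1,1,0]
Final counters=[0,0,1,0,3,0,0,0,0,1,0,0,0,1,2,1,0,0,1,1,0,0,2,0,0,3,0,1,0,1,1,1,0] -> counters[27]=1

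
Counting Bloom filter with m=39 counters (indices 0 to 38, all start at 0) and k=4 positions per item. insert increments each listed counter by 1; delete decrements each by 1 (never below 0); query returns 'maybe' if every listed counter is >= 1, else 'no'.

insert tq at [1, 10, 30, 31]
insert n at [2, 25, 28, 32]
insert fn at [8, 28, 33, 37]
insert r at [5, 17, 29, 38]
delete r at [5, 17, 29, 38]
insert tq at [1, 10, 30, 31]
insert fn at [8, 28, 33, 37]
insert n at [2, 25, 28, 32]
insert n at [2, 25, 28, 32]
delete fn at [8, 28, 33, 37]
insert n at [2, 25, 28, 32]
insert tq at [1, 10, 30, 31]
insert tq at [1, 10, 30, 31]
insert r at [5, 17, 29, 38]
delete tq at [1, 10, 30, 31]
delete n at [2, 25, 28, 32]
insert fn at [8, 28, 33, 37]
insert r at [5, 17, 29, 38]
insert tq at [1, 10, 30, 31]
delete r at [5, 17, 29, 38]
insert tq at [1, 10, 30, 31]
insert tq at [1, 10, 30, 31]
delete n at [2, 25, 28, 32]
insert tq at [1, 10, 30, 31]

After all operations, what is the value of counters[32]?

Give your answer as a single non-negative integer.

Answer: 2

Derivation:
Step 1: insert tq at [1, 10, 30, 31] -> counters=[0,1,0,0,0,0,0,0,0,0,1,0,0,0,0,0,0,0,0,0,0,0,0,0,0,0,0,0,0,0,1,1,0,0,0,0,0,0,0]
Step 2: insert n at [2, 25, 28, 32] -> counters=[0,1,1,0,0,0,0,0,0,0,1,0,0,0,0,0,0,0,0,0,0,0,0,0,0,1,0,0,1,0,1,1,1,0,0,0,0,0,0]
Step 3: insert fn at [8, 28, 33, 37] -> counters=[0,1,1,0,0,0,0,0,1,0,1,0,0,0,0,0,0,0,0,0,0,0,0,0,0,1,0,0,2,0,1,1,1,1,0,0,0,1,0]
Step 4: insert r at [5, 17, 29, 38] -> counters=[0,1,1,0,0,1,0,0,1,0,1,0,0,0,0,0,0,1,0,0,0,0,0,0,0,1,0,0,2,1,1,1,1,1,0,0,0,1,1]
Step 5: delete r at [5, 17, 29, 38] -> counters=[0,1,1,0,0,0,0,0,1,0,1,0,0,0,0,0,0,0,0,0,0,0,0,0,0,1,0,0,2,0,1,1,1,1,0,0,0,1,0]
Step 6: insert tq at [1, 10, 30, 31] -> counters=[0,2,1,0,0,0,0,0,1,0,2,0,0,0,0,0,0,0,0,0,0,0,0,0,0,1,0,0,2,0,2,2,1,1,0,0,0,1,0]
Step 7: insert fn at [8, 28, 33, 37] -> counters=[0,2,1,0,0,0,0,0,2,0,2,0,0,0,0,0,0,0,0,0,0,0,0,0,0,1,0,0,3,0,2,2,1,2,0,0,0,2,0]
Step 8: insert n at [2, 25, 28, 32] -> counters=[0,2,2,0,0,0,0,0,2,0,2,0,0,0,0,0,0,0,0,0,0,0,0,0,0,2,0,0,4,0,2,2,2,2,0,0,0,2,0]
Step 9: insert n at [2, 25, 28, 32] -> counters=[0,2,3,0,0,0,0,0,2,0,2,0,0,0,0,0,0,0,0,0,0,0,0,0,0,3,0,0,5,0,2,2,3,2,0,0,0,2,0]
Step 10: delete fn at [8, 28, 33, 37] -> counters=[0,2,3,0,0,0,0,0,1,0,2,0,0,0,0,0,0,0,0,0,0,0,0,0,0,3,0,0,4,0,2,2,3,1,0,0,0,1,0]
Step 11: insert n at [2, 25, 28, 32] -> counters=[0,2,4,0,0,0,0,0,1,0,2,0,0,0,0,0,0,0,0,0,0,0,0,0,0,4,0,0,5,0,2,2,4,1,0,0,0,1,0]
Step 12: insert tq at [1, 10, 30, 31] -> counters=[0,3,4,0,0,0,0,0,1,0,3,0,0,0,0,0,0,0,0,0,0,0,0,0,0,4,0,0,5,0,3,3,4,1,0,0,0,1,0]
Step 13: insert tq at [1, 10, 30, 31] -> counters=[0,4,4,0,0,0,0,0,1,0,4,0,0,0,0,0,0,0,0,0,0,0,0,0,0,4,0,0,5,0,4,4,4,1,0,0,0,1,0]
Step 14: insert r at [5, 17, 29, 38] -> counters=[0,4,4,0,0,1,0,0,1,0,4,0,0,0,0,0,0,1,0,0,0,0,0,0,0,4,0,0,5,1,4,4,4,1,0,0,0,1,1]
Step 15: delete tq at [1, 10, 30, 31] -> counters=[0,3,4,0,0,1,0,0,1,0,3,0,0,0,0,0,0,1,0,0,0,0,0,0,0,4,0,0,5,1,3,3,4,1,0,0,0,1,1]
Step 16: delete n at [2, 25, 28, 32] -> counters=[0,3,3,0,0,1,0,0,1,0,3,0,0,0,0,0,0,1,0,0,0,0,0,0,0,3,0,0,4,1,3,3,3,1,0,0,0,1,1]
Step 17: insert fn at [8, 28, 33, 37] -> counters=[0,3,3,0,0,1,0,0,2,0,3,0,0,0,0,0,0,1,0,0,0,0,0,0,0,3,0,0,5,1,3,3,3,2,0,0,0,2,1]
Step 18: insert r at [5, 17, 29, 38] -> counters=[0,3,3,0,0,2,0,0,2,0,3,0,0,0,0,0,0,2,0,0,0,0,0,0,0,3,0,0,5,2,3,3,3,2,0,0,0,2,2]
Step 19: insert tq at [1, 10, 30, 31] -> counters=[0,4,3,0,0,2,0,0,2,0,4,0,0,0,0,0,0,2,0,0,0,0,0,0,0,3,0,0,5,2,4,4,3,2,0,0,0,2,2]
Step 20: delete r at [5, 17, 29, 38] -> counters=[0,4,3,0,0,1,0,0,2,0,4,0,0,0,0,0,0,1,0,0,0,0,0,0,0,3,0,0,5,1,4,4,3,2,0,0,0,2,1]
Step 21: insert tq at [1, 10, 30, 31] -> counters=[0,5,3,0,0,1,0,0,2,0,5,0,0,0,0,0,0,1,0,0,0,0,0,0,0,3,0,0,5,1,5,5,3,2,0,0,0,2,1]
Step 22: insert tq at [1, 10, 30, 31] -> counters=[0,6,3,0,0,1,0,0,2,0,6,0,0,0,0,0,0,1,0,0,0,0,0,0,0,3,0,0,5,1,6,6,3,2,0,0,0,2,1]
Step 23: delete n at [2, 25, 28, 32] -> counters=[0,6,2,0,0,1,0,0,2,0,6,0,0,0,0,0,0,1,0,0,0,0,0,0,0,2,0,0,4,1,6,6,2,2,0,0,0,2,1]
Step 24: insert tq at [1, 10, 30, 31] -> counters=[0,7,2,0,0,1,0,0,2,0,7,0,0,0,0,0,0,1,0,0,0,0,0,0,0,2,0,0,4,1,7,7,2,2,0,0,0,2,1]
Final counters=[0,7,2,0,0,1,0,0,2,0,7,0,0,0,0,0,0,1,0,0,0,0,0,0,0,2,0,0,4,1,7,7,2,2,0,0,0,2,1] -> counters[32]=2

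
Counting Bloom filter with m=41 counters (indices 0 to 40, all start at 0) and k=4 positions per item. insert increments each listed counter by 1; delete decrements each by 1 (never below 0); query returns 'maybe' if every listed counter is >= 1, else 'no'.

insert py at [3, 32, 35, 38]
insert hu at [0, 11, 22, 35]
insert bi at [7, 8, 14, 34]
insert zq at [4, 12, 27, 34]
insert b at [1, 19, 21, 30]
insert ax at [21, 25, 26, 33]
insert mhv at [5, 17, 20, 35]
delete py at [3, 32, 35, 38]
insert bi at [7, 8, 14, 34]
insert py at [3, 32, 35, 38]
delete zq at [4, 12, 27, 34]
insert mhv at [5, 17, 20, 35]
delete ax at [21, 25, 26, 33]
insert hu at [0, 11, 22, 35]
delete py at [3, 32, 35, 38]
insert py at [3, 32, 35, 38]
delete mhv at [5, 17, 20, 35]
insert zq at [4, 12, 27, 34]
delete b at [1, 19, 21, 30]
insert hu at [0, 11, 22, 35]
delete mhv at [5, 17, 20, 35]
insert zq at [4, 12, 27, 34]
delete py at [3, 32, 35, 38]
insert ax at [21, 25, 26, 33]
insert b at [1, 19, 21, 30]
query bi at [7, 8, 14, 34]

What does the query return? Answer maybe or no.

Step 1: insert py at [3, 32, 35, 38] -> counters=[0,0,0,1,0,0,0,0,0,0,0,0,0,0,0,0,0,0,0,0,0,0,0,0,0,0,0,0,0,0,0,0,1,0,0,1,0,0,1,0,0]
Step 2: insert hu at [0, 11, 22, 35] -> counters=[1,0,0,1,0,0,0,0,0,0,0,1,0,0,0,0,0,0,0,0,0,0,1,0,0,0,0,0,0,0,0,0,1,0,0,2,0,0,1,0,0]
Step 3: insert bi at [7, 8, 14, 34] -> counters=[1,0,0,1,0,0,0,1,1,0,0,1,0,0,1,0,0,0,0,0,0,0,1,0,0,0,0,0,0,0,0,0,1,0,1,2,0,0,1,0,0]
Step 4: insert zq at [4, 12, 27, 34] -> counters=[1,0,0,1,1,0,0,1,1,0,0,1,1,0,1,0,0,0,0,0,0,0,1,0,0,0,0,1,0,0,0,0,1,0,2,2,0,0,1,0,0]
Step 5: insert b at [1, 19, 21, 30] -> counters=[1,1,0,1,1,0,0,1,1,0,0,1,1,0,1,0,0,0,0,1,0,1,1,0,0,0,0,1,0,0,1,0,1,0,2,2,0,0,1,0,0]
Step 6: insert ax at [21, 25, 26, 33] -> counters=[1,1,0,1,1,0,0,1,1,0,0,1,1,0,1,0,0,0,0,1,0,2,1,0,0,1,1,1,0,0,1,0,1,1,2,2,0,0,1,0,0]
Step 7: insert mhv at [5, 17, 20, 35] -> counters=[1,1,0,1,1,1,0,1,1,0,0,1,1,0,1,0,0,1,0,1,1,2,1,0,0,1,1,1,0,0,1,0,1,1,2,3,0,0,1,0,0]
Step 8: delete py at [3, 32, 35, 38] -> counters=[1,1,0,0,1,1,0,1,1,0,0,1,1,0,1,0,0,1,0,1,1,2,1,0,0,1,1,1,0,0,1,0,0,1,2,2,0,0,0,0,0]
Step 9: insert bi at [7, 8, 14, 34] -> counters=[1,1,0,0,1,1,0,2,2,0,0,1,1,0,2,0,0,1,0,1,1,2,1,0,0,1,1,1,0,0,1,0,0,1,3,2,0,0,0,0,0]
Step 10: insert py at [3, 32, 35, 38] -> counters=[1,1,0,1,1,1,0,2,2,0,0,1,1,0,2,0,0,1,0,1,1,2,1,0,0,1,1,1,0,0,1,0,1,1,3,3,0,0,1,0,0]
Step 11: delete zq at [4, 12, 27, 34] -> counters=[1,1,0,1,0,1,0,2,2,0,0,1,0,0,2,0,0,1,0,1,1,2,1,0,0,1,1,0,0,0,1,0,1,1,2,3,0,0,1,0,0]
Step 12: insert mhv at [5, 17, 20, 35] -> counters=[1,1,0,1,0,2,0,2,2,0,0,1,0,0,2,0,0,2,0,1,2,2,1,0,0,1,1,0,0,0,1,0,1,1,2,4,0,0,1,0,0]
Step 13: delete ax at [21, 25, 26, 33] -> counters=[1,1,0,1,0,2,0,2,2,0,0,1,0,0,2,0,0,2,0,1,2,1,1,0,0,0,0,0,0,0,1,0,1,0,2,4,0,0,1,0,0]
Step 14: insert hu at [0, 11, 22, 35] -> counters=[2,1,0,1,0,2,0,2,2,0,0,2,0,0,2,0,0,2,0,1,2,1,2,0,0,0,0,0,0,0,1,0,1,0,2,5,0,0,1,0,0]
Step 15: delete py at [3, 32, 35, 38] -> counters=[2,1,0,0,0,2,0,2,2,0,0,2,0,0,2,0,0,2,0,1,2,1,2,0,0,0,0,0,0,0,1,0,0,0,2,4,0,0,0,0,0]
Step 16: insert py at [3, 32, 35, 38] -> counters=[2,1,0,1,0,2,0,2,2,0,0,2,0,0,2,0,0,2,0,1,2,1,2,0,0,0,0,0,0,0,1,0,1,0,2,5,0,0,1,0,0]
Step 17: delete mhv at [5, 17, 20, 35] -> counters=[2,1,0,1,0,1,0,2,2,0,0,2,0,0,2,0,0,1,0,1,1,1,2,0,0,0,0,0,0,0,1,0,1,0,2,4,0,0,1,0,0]
Step 18: insert zq at [4, 12, 27, 34] -> counters=[2,1,0,1,1,1,0,2,2,0,0,2,1,0,2,0,0,1,0,1,1,1,2,0,0,0,0,1,0,0,1,0,1,0,3,4,0,0,1,0,0]
Step 19: delete b at [1, 19, 21, 30] -> counters=[2,0,0,1,1,1,0,2,2,0,0,2,1,0,2,0,0,1,0,0,1,0,2,0,0,0,0,1,0,0,0,0,1,0,3,4,0,0,1,0,0]
Step 20: insert hu at [0, 11, 22, 35] -> counters=[3,0,0,1,1,1,0,2,2,0,0,3,1,0,2,0,0,1,0,0,1,0,3,0,0,0,0,1,0,0,0,0,1,0,3,5,0,0,1,0,0]
Step 21: delete mhv at [5, 17, 20, 35] -> counters=[3,0,0,1,1,0,0,2,2,0,0,3,1,0,2,0,0,0,0,0,0,0,3,0,0,0,0,1,0,0,0,0,1,0,3,4,0,0,1,0,0]
Step 22: insert zq at [4, 12, 27, 34] -> counters=[3,0,0,1,2,0,0,2,2,0,0,3,2,0,2,0,0,0,0,0,0,0,3,0,0,0,0,2,0,0,0,0,1,0,4,4,0,0,1,0,0]
Step 23: delete py at [3, 32, 35, 38] -> counters=[3,0,0,0,2,0,0,2,2,0,0,3,2,0,2,0,0,0,0,0,0,0,3,0,0,0,0,2,0,0,0,0,0,0,4,3,0,0,0,0,0]
Step 24: insert ax at [21, 25, 26, 33] -> counters=[3,0,0,0,2,0,0,2,2,0,0,3,2,0,2,0,0,0,0,0,0,1,3,0,0,1,1,2,0,0,0,0,0,1,4,3,0,0,0,0,0]
Step 25: insert b at [1, 19, 21, 30] -> counters=[3,1,0,0,2,0,0,2,2,0,0,3,2,0,2,0,0,0,0,1,0,2,3,0,0,1,1,2,0,0,1,0,0,1,4,3,0,0,0,0,0]
Query bi: check counters[7]=2 counters[8]=2 counters[14]=2 counters[34]=4 -> maybe

Answer: maybe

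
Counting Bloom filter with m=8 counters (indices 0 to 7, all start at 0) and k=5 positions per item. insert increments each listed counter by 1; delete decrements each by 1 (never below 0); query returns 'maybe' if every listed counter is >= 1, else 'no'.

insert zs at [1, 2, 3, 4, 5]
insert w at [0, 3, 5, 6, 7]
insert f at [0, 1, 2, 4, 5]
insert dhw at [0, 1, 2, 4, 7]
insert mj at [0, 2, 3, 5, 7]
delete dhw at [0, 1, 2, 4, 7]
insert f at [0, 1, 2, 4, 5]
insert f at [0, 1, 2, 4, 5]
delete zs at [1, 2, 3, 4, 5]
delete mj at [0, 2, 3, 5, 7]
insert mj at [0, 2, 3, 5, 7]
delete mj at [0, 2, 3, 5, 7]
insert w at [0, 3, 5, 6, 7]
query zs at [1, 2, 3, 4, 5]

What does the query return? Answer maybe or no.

Step 1: insert zs at [1, 2, 3, 4, 5] -> counters=[0,1,1,1,1,1,0,0]
Step 2: insert w at [0, 3, 5, 6, 7] -> counters=[1,1,1,2,1,2,1,1]
Step 3: insert f at [0, 1, 2, 4, 5] -> counters=[2,2,2,2,2,3,1,1]
Step 4: insert dhw at [0, 1, 2, 4, 7] -> counters=[3,3,3,2,3,3,1,2]
Step 5: insert mj at [0, 2, 3, 5, 7] -> counters=[4,3,4,3,3,4,1,3]
Step 6: delete dhw at [0, 1, 2, 4, 7] -> counters=[3,2,3,3,2,4,1,2]
Step 7: insert f at [0, 1, 2, 4, 5] -> counters=[4,3,4,3,3,5,1,2]
Step 8: insert f at [0, 1, 2, 4, 5] -> counters=[5,4,5,3,4,6,1,2]
Step 9: delete zs at [1, 2, 3, 4, 5] -> counters=[5,3,4,2,3,5,1,2]
Step 10: delete mj at [0, 2, 3, 5, 7] -> counters=[4,3,3,1,3,4,1,1]
Step 11: insert mj at [0, 2, 3, 5, 7] -> counters=[5,3,4,2,3,5,1,2]
Step 12: delete mj at [0, 2, 3, 5, 7] -> counters=[4,3,3,1,3,4,1,1]
Step 13: insert w at [0, 3, 5, 6, 7] -> counters=[5,3,3,2,3,5,2,2]
Query zs: check counters[1]=3 counters[2]=3 counters[3]=2 counters[4]=3 counters[5]=5 -> maybe

Answer: maybe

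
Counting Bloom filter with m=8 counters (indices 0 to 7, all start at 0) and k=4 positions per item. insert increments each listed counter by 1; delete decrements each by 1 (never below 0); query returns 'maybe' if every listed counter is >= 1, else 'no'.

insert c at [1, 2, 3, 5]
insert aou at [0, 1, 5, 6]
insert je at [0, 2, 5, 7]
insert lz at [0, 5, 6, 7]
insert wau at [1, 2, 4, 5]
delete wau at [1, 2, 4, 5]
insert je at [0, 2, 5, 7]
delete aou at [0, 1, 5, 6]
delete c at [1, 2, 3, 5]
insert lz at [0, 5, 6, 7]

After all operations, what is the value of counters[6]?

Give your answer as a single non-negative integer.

Step 1: insert c at [1, 2, 3, 5] -> counters=[0,1,1,1,0,1,0,0]
Step 2: insert aou at [0, 1, 5, 6] -> counters=[1,2,1,1,0,2,1,0]
Step 3: insert je at [0, 2, 5, 7] -> counters=[2,2,2,1,0,3,1,1]
Step 4: insert lz at [0, 5, 6, 7] -> counters=[3,2,2,1,0,4,2,2]
Step 5: insert wau at [1, 2, 4, 5] -> counters=[3,3,3,1,1,5,2,2]
Step 6: delete wau at [1, 2, 4, 5] -> counters=[3,2,2,1,0,4,2,2]
Step 7: insert je at [0, 2, 5, 7] -> counters=[4,2,3,1,0,5,2,3]
Step 8: delete aou at [0, 1, 5, 6] -> counters=[3,1,3,1,0,4,1,3]
Step 9: delete c at [1, 2, 3, 5] -> counters=[3,0,2,0,0,3,1,3]
Step 10: insert lz at [0, 5, 6, 7] -> counters=[4,0,2,0,0,4,2,4]
Final counters=[4,0,2,0,0,4,2,4] -> counters[6]=2

Answer: 2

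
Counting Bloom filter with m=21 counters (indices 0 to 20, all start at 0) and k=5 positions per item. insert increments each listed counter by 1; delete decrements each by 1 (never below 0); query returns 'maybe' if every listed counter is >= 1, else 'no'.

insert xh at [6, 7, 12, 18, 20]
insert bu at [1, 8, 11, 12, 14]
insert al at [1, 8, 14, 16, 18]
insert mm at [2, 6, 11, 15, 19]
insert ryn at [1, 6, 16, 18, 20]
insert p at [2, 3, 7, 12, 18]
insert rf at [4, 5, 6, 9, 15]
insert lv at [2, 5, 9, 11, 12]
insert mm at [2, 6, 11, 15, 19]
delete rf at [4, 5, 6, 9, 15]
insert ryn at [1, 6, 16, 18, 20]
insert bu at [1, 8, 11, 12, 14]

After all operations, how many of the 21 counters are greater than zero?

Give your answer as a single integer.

Answer: 16

Derivation:
Step 1: insert xh at [6, 7, 12, 18, 20] -> counters=[0,0,0,0,0,0,1,1,0,0,0,0,1,0,0,0,0,0,1,0,1]
Step 2: insert bu at [1, 8, 11, 12, 14] -> counters=[0,1,0,0,0,0,1,1,1,0,0,1,2,0,1,0,0,0,1,0,1]
Step 3: insert al at [1, 8, 14, 16, 18] -> counters=[0,2,0,0,0,0,1,1,2,0,0,1,2,0,2,0,1,0,2,0,1]
Step 4: insert mm at [2, 6, 11, 15, 19] -> counters=[0,2,1,0,0,0,2,1,2,0,0,2,2,0,2,1,1,0,2,1,1]
Step 5: insert ryn at [1, 6, 16, 18, 20] -> counters=[0,3,1,0,0,0,3,1,2,0,0,2,2,0,2,1,2,0,3,1,2]
Step 6: insert p at [2, 3, 7, 12, 18] -> counters=[0,3,2,1,0,0,3,2,2,0,0,2,3,0,2,1,2,0,4,1,2]
Step 7: insert rf at [4, 5, 6, 9, 15] -> counters=[0,3,2,1,1,1,4,2,2,1,0,2,3,0,2,2,2,0,4,1,2]
Step 8: insert lv at [2, 5, 9, 11, 12] -> counters=[0,3,3,1,1,2,4,2,2,2,0,3,4,0,2,2,2,0,4,1,2]
Step 9: insert mm at [2, 6, 11, 15, 19] -> counters=[0,3,4,1,1,2,5,2,2,2,0,4,4,0,2,3,2,0,4,2,2]
Step 10: delete rf at [4, 5, 6, 9, 15] -> counters=[0,3,4,1,0,1,4,2,2,1,0,4,4,0,2,2,2,0,4,2,2]
Step 11: insert ryn at [1, 6, 16, 18, 20] -> counters=[0,4,4,1,0,1,5,2,2,1,0,4,4,0,2,2,3,0,5,2,3]
Step 12: insert bu at [1, 8, 11, 12, 14] -> counters=[0,5,4,1,0,1,5,2,3,1,0,5,5,0,3,2,3,0,5,2,3]
Final counters=[0,5,4,1,0,1,5,2,3,1,0,5,5,0,3,2,3,0,5,2,3] -> 16 nonzero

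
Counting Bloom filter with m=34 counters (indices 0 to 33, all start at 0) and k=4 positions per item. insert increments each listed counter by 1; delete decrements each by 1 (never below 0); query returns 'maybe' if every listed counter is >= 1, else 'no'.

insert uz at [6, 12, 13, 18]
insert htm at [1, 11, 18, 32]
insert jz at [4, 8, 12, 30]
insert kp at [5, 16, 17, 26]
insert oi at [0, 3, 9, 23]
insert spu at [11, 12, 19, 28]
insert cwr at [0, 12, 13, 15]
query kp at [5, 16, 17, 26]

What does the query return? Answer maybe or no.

Answer: maybe

Derivation:
Step 1: insert uz at [6, 12, 13, 18] -> counters=[0,0,0,0,0,0,1,0,0,0,0,0,1,1,0,0,0,0,1,0,0,0,0,0,0,0,0,0,0,0,0,0,0,0]
Step 2: insert htm at [1, 11, 18, 32] -> counters=[0,1,0,0,0,0,1,0,0,0,0,1,1,1,0,0,0,0,2,0,0,0,0,0,0,0,0,0,0,0,0,0,1,0]
Step 3: insert jz at [4, 8, 12, 30] -> counters=[0,1,0,0,1,0,1,0,1,0,0,1,2,1,0,0,0,0,2,0,0,0,0,0,0,0,0,0,0,0,1,0,1,0]
Step 4: insert kp at [5, 16, 17, 26] -> counters=[0,1,0,0,1,1,1,0,1,0,0,1,2,1,0,0,1,1,2,0,0,0,0,0,0,0,1,0,0,0,1,0,1,0]
Step 5: insert oi at [0, 3, 9, 23] -> counters=[1,1,0,1,1,1,1,0,1,1,0,1,2,1,0,0,1,1,2,0,0,0,0,1,0,0,1,0,0,0,1,0,1,0]
Step 6: insert spu at [11, 12, 19, 28] -> counters=[1,1,0,1,1,1,1,0,1,1,0,2,3,1,0,0,1,1,2,1,0,0,0,1,0,0,1,0,1,0,1,0,1,0]
Step 7: insert cwr at [0, 12, 13, 15] -> counters=[2,1,0,1,1,1,1,0,1,1,0,2,4,2,0,1,1,1,2,1,0,0,0,1,0,0,1,0,1,0,1,0,1,0]
Query kp: check counters[5]=1 counters[16]=1 counters[17]=1 counters[26]=1 -> maybe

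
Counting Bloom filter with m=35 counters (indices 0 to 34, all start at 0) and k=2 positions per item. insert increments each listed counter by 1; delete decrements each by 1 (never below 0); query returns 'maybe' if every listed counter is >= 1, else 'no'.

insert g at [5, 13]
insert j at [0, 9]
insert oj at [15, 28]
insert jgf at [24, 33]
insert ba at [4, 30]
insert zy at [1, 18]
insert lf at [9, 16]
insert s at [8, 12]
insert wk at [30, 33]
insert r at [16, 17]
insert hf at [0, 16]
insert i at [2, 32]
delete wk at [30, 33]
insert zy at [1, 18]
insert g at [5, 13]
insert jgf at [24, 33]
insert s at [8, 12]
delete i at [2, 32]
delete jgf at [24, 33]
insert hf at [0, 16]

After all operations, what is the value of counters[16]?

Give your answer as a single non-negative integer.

Step 1: insert g at [5, 13] -> counters=[0,0,0,0,0,1,0,0,0,0,0,0,0,1,0,0,0,0,0,0,0,0,0,0,0,0,0,0,0,0,0,0,0,0,0]
Step 2: insert j at [0, 9] -> counters=[1,0,0,0,0,1,0,0,0,1,0,0,0,1,0,0,0,0,0,0,0,0,0,0,0,0,0,0,0,0,0,0,0,0,0]
Step 3: insert oj at [15, 28] -> counters=[1,0,0,0,0,1,0,0,0,1,0,0,0,1,0,1,0,0,0,0,0,0,0,0,0,0,0,0,1,0,0,0,0,0,0]
Step 4: insert jgf at [24, 33] -> counters=[1,0,0,0,0,1,0,0,0,1,0,0,0,1,0,1,0,0,0,0,0,0,0,0,1,0,0,0,1,0,0,0,0,1,0]
Step 5: insert ba at [4, 30] -> counters=[1,0,0,0,1,1,0,0,0,1,0,0,0,1,0,1,0,0,0,0,0,0,0,0,1,0,0,0,1,0,1,0,0,1,0]
Step 6: insert zy at [1, 18] -> counters=[1,1,0,0,1,1,0,0,0,1,0,0,0,1,0,1,0,0,1,0,0,0,0,0,1,0,0,0,1,0,1,0,0,1,0]
Step 7: insert lf at [9, 16] -> counters=[1,1,0,0,1,1,0,0,0,2,0,0,0,1,0,1,1,0,1,0,0,0,0,0,1,0,0,0,1,0,1,0,0,1,0]
Step 8: insert s at [8, 12] -> counters=[1,1,0,0,1,1,0,0,1,2,0,0,1,1,0,1,1,0,1,0,0,0,0,0,1,0,0,0,1,0,1,0,0,1,0]
Step 9: insert wk at [30, 33] -> counters=[1,1,0,0,1,1,0,0,1,2,0,0,1,1,0,1,1,0,1,0,0,0,0,0,1,0,0,0,1,0,2,0,0,2,0]
Step 10: insert r at [16, 17] -> counters=[1,1,0,0,1,1,0,0,1,2,0,0,1,1,0,1,2,1,1,0,0,0,0,0,1,0,0,0,1,0,2,0,0,2,0]
Step 11: insert hf at [0, 16] -> counters=[2,1,0,0,1,1,0,0,1,2,0,0,1,1,0,1,3,1,1,0,0,0,0,0,1,0,0,0,1,0,2,0,0,2,0]
Step 12: insert i at [2, 32] -> counters=[2,1,1,0,1,1,0,0,1,2,0,0,1,1,0,1,3,1,1,0,0,0,0,0,1,0,0,0,1,0,2,0,1,2,0]
Step 13: delete wk at [30, 33] -> counters=[2,1,1,0,1,1,0,0,1,2,0,0,1,1,0,1,3,1,1,0,0,0,0,0,1,0,0,0,1,0,1,0,1,1,0]
Step 14: insert zy at [1, 18] -> counters=[2,2,1,0,1,1,0,0,1,2,0,0,1,1,0,1,3,1,2,0,0,0,0,0,1,0,0,0,1,0,1,0,1,1,0]
Step 15: insert g at [5, 13] -> counters=[2,2,1,0,1,2,0,0,1,2,0,0,1,2,0,1,3,1,2,0,0,0,0,0,1,0,0,0,1,0,1,0,1,1,0]
Step 16: insert jgf at [24, 33] -> counters=[2,2,1,0,1,2,0,0,1,2,0,0,1,2,0,1,3,1,2,0,0,0,0,0,2,0,0,0,1,0,1,0,1,2,0]
Step 17: insert s at [8, 12] -> counters=[2,2,1,0,1,2,0,0,2,2,0,0,2,2,0,1,3,1,2,0,0,0,0,0,2,0,0,0,1,0,1,0,1,2,0]
Step 18: delete i at [2, 32] -> counters=[2,2,0,0,1,2,0,0,2,2,0,0,2,2,0,1,3,1,2,0,0,0,0,0,2,0,0,0,1,0,1,0,0,2,0]
Step 19: delete jgf at [24, 33] -> counters=[2,2,0,0,1,2,0,0,2,2,0,0,2,2,0,1,3,1,2,0,0,0,0,0,1,0,0,0,1,0,1,0,0,1,0]
Step 20: insert hf at [0, 16] -> counters=[3,2,0,0,1,2,0,0,2,2,0,0,2,2,0,1,4,1,2,0,0,0,0,0,1,0,0,0,1,0,1,0,0,1,0]
Final counters=[3,2,0,0,1,2,0,0,2,2,0,0,2,2,0,1,4,1,2,0,0,0,0,0,1,0,0,0,1,0,1,0,0,1,0] -> counters[16]=4

Answer: 4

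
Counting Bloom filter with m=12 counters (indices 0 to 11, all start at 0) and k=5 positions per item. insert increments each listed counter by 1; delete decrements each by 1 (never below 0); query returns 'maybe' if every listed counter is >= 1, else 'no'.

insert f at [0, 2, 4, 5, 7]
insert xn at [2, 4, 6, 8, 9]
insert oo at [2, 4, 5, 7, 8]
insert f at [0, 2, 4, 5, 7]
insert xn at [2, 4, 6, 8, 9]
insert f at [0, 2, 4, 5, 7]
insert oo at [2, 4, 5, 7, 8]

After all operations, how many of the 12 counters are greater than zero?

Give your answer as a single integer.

Step 1: insert f at [0, 2, 4, 5, 7] -> counters=[1,0,1,0,1,1,0,1,0,0,0,0]
Step 2: insert xn at [2, 4, 6, 8, 9] -> counters=[1,0,2,0,2,1,1,1,1,1,0,0]
Step 3: insert oo at [2, 4, 5, 7, 8] -> counters=[1,0,3,0,3,2,1,2,2,1,0,0]
Step 4: insert f at [0, 2, 4, 5, 7] -> counters=[2,0,4,0,4,3,1,3,2,1,0,0]
Step 5: insert xn at [2, 4, 6, 8, 9] -> counters=[2,0,5,0,5,3,2,3,3,2,0,0]
Step 6: insert f at [0, 2, 4, 5, 7] -> counters=[3,0,6,0,6,4,2,4,3,2,0,0]
Step 7: insert oo at [2, 4, 5, 7, 8] -> counters=[3,0,7,0,7,5,2,5,4,2,0,0]
Final counters=[3,0,7,0,7,5,2,5,4,2,0,0] -> 8 nonzero

Answer: 8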